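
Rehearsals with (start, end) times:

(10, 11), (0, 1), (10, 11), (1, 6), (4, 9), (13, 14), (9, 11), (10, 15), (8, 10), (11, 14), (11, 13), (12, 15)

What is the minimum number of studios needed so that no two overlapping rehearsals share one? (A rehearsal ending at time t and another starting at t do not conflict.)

4

Events (time:±→running): 0:+→1 1:-→0 1:+→1 4:+→2 6:-→1 8:+→2 9:-→1 9:+→2 10:-→1 10:+→2 10:+→3 10:+→4 … peak 4.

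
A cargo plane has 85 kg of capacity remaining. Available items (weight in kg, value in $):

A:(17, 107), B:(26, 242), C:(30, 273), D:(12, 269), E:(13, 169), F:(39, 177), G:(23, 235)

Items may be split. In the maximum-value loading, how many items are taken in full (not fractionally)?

Sort by value per unit weight and fill in that order.
Order: D (269/12=22.42) > E (169/13=13.00) > G (235/23=10.22) > B (242/26=9.31) > C (273/30=9.10) > A (107/17=6.29) > F (177/39=4.54)
Fill: take D (12 @ 269) → take E (13 @ 169) → take G (23 @ 235) → take B (26 @ 242) → take 11/30 of C → 100.10; 85/85 used.
4 item(s) taken whole; one partial (take 11/30 of C).

4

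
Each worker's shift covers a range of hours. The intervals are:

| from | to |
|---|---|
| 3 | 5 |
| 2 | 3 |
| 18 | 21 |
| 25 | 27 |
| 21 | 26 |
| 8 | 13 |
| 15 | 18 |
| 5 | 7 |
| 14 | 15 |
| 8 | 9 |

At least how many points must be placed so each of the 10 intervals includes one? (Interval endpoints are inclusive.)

Sort by right endpoint; whenever an interval is uncovered, place a point at its right end.
By right end: [2,3]  [3,5]  [5,7]  [8,9]  [8,13]  [14,15]  [15,18]  [18,21]  [21,26]  [25,27]
[2,3] uncovered → point at 3; [5,7] uncovered → point at 7; [8,9] uncovered → point at 9; [14,15] uncovered → point at 15; [18,21] uncovered → point at 21; [25,27] uncovered → point at 27.
Points: 3, 7, 9, 15, 21, 27 (6 total).

6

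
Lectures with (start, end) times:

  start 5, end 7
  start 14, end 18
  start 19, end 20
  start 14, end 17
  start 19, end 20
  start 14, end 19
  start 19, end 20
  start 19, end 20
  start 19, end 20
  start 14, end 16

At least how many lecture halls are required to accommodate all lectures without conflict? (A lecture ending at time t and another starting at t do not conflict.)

5

The answer is the maximum number of intervals overlapping at any instant.
starts: [5, 14, 14, 14, 14, 19, 19, 19, 19, 19]
ends:   [7, 16, 17, 18, 19, 20, 20, 20, 20, 20]
s5→1 e7→0 s14→1 s14→2 s14→3 s14→4 e16→3 e17→2 e18→1 e19→0 s19→1 s19→2 s19→3 s19→4 s19→5  — peak 5.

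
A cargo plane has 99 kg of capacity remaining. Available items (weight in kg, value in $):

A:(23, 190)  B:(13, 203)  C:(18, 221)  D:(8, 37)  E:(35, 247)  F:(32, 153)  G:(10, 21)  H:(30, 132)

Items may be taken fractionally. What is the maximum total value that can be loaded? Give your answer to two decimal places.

908.81

Order: B (203/13=15.62) > C (221/18=12.28) > A (190/23=8.26) > E (247/35=7.06) > F (153/32=4.78) > D (37/8=4.62) > H (132/30=4.40) > G (21/10=2.10)
Fill: take B (13 @ 203) → take C (18 @ 221) → take A (23 @ 190) → take E (35 @ 247) → take 10/32 of F → 47.81; 99/99 used.
Total value = 908.81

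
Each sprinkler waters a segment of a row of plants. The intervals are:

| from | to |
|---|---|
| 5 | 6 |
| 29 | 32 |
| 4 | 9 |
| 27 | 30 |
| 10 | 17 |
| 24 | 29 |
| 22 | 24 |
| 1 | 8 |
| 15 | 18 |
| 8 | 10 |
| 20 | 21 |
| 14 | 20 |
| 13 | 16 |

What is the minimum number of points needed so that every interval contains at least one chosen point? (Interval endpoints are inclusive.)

Process intervals by earliest right end; each time one isn't hit yet, stab at its right endpoint.
By right end: [5,6]  [1,8]  [4,9]  [8,10]  [13,16]  [10,17]  [15,18]  [14,20]  [20,21]  [22,24]  [24,29]  [27,30]  [29,32]
[5,6] uncovered → point at 6; [8,10] uncovered → point at 10; [13,16] uncovered → point at 16; [20,21] uncovered → point at 21; [22,24] uncovered → point at 24; [27,30] uncovered → point at 30.
Points: 6, 10, 16, 21, 24, 30 (6 total).

6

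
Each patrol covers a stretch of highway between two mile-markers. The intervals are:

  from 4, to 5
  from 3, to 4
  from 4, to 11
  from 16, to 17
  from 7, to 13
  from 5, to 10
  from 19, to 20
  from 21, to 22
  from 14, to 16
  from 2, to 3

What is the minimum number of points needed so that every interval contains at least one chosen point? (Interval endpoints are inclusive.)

6

By right end: [2,3]  [3,4]  [4,5]  [5,10]  [4,11]  [7,13]  [14,16]  [16,17]  [19,20]  [21,22]
[2,3] uncovered → point at 3; [4,5] uncovered → point at 5; [7,13] uncovered → point at 13; [14,16] uncovered → point at 16; [19,20] uncovered → point at 20; [21,22] uncovered → point at 22.
Points: 3, 5, 13, 16, 20, 22 (6 total).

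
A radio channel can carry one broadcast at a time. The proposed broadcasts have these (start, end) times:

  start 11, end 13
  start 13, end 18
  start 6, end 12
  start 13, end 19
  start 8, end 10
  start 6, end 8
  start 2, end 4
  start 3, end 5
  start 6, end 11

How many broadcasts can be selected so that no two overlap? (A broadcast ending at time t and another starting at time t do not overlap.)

5

Order by finish time; keep every interval that doesn't clash with the previous kept one.
By end time: (2,4), (3,5), (6,8), (8,10), (6,11), (6,12), (11,13), (13,18), (13,19).
Pick (2,4); next start ≥ 4 → (6,8); next start ≥ 8 → (8,10); next start ≥ 10 → (11,13); next start ≥ 13 → (13,18).
Selected 5 broadcasts.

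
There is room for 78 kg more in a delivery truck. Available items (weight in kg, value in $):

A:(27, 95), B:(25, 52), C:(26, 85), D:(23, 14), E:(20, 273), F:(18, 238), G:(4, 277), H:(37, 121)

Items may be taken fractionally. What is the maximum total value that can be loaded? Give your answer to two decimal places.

Greedy by value/weight ratio, highest first.
Ratios (sorted): G 69.25, E 13.65, F 13.22, A 3.52, H 3.27, C 3.27, B 2.08, D 0.61
take G (4 @ 277); take E (20 @ 273); take F (18 @ 238); take A (27 @ 95); take 9/37 of H → 29.43. Capacity used 78/78.
Total value = 912.43

912.43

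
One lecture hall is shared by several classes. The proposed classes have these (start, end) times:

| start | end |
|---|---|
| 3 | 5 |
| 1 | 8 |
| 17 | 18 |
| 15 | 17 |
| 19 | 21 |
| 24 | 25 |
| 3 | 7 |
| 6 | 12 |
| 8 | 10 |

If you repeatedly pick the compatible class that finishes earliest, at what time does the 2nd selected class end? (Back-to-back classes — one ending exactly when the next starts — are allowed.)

By end time: (3,5), (3,7), (1,8), (8,10), (6,12), (15,17), (17,18), (19,21), (24,25).
Pick (3,5); next start ≥ 5 → (8,10); next start ≥ 10 → (15,17); next start ≥ 17 → (17,18); next start ≥ 18 → (19,21); next start ≥ 21 → (24,25).
Selected: (3,5) (8,10) (15,17) (17,18) (19,21) (24,25)

10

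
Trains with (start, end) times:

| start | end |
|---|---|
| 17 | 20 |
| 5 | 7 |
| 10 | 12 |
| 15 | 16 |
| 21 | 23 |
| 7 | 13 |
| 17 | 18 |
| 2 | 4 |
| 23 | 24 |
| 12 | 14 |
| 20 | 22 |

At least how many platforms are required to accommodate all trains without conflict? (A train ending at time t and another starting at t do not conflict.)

2

Count concurrent intervals with a sweep; the peak is the room count.
starts: [2, 5, 7, 10, 12, 15, 17, 17, 20, 21, 23]
ends:   [4, 7, 12, 13, 14, 16, 18, 20, 22, 23, 24]
s2→1 e4→0 s5→1 e7→0 s7→1 s10→2  — peak 2.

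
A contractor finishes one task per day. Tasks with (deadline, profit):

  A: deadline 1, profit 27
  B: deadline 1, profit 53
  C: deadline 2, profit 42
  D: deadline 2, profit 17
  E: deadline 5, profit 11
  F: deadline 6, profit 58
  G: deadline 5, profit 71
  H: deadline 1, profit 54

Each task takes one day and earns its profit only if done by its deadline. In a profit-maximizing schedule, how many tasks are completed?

5

Profit order: G=71 F=58 H=54 B=53 C=42 A=27 D=17 E=11
Assign: G→slot 5, F→slot 6, H→slot 1, B skipped, C→slot 2, A skipped, D skipped, E→slot 4.
Slots: [1:H] [2:C] [4:E] [5:G] [6:F]
5 of 8 scheduled.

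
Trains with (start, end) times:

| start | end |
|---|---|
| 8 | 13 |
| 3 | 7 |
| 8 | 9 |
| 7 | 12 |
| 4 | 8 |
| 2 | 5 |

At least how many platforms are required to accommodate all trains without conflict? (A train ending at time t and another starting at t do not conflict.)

starts: [2, 3, 4, 7, 8, 8]
ends:   [5, 7, 8, 9, 12, 13]
s2→1 s3→2 s4→3  — peak 3.

3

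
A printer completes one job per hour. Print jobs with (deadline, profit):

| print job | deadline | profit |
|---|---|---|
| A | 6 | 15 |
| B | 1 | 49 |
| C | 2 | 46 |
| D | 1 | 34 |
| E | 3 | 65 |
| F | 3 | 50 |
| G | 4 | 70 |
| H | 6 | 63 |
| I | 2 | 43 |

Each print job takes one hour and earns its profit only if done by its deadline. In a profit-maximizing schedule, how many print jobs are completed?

6

By profit: G(d4,70), E(d3,65), H(d6,63), F(d3,50), B(d1,49), C(d2,46), I(d2,43), D(d1,34), A(d6,15)
G→slot 4; E→slot 3; H→slot 6; F→slot 2; B→slot 1; C skipped; I skipped; D skipped; A→slot 5.
6 of 9 scheduled.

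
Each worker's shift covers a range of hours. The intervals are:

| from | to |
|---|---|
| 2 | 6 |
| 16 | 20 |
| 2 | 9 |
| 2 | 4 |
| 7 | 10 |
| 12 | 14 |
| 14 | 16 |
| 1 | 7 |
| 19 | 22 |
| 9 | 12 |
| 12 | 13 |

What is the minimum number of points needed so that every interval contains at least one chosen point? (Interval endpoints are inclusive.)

5

Process intervals by earliest right end; each time one isn't hit yet, stab at its right endpoint.
Sorted: [2,4] [2,6] [1,7] [2,9] [7,10] [9,12] [12,13] [12,14] [14,16] [16,20] [19,22]
{[2,4],[2,6],[1,7],[2,9]} hit by 4; {[7,10],[9,12]} hit by 10; {[12,13],[12,14]} hit by 13; {[14,16],[16,20]} hit by 16; {[19,22]} hit by 22.
Points: 4, 10, 13, 16, 22 (5 total).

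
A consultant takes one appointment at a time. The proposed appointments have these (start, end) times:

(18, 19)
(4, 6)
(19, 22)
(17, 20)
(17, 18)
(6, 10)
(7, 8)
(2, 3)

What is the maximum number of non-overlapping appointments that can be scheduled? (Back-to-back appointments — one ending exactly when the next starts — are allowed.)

6

Order by finish time; keep every interval that doesn't clash with the previous kept one.
By end time: (2,3), (4,6), (7,8), (6,10), (17,18), (18,19), (17,20), (19,22).
Pick (2,3); next start ≥ 3 → (4,6); next start ≥ 6 → (7,8); next start ≥ 8 → (17,18); next start ≥ 18 → (18,19); next start ≥ 19 → (19,22).
Selected 6 appointments.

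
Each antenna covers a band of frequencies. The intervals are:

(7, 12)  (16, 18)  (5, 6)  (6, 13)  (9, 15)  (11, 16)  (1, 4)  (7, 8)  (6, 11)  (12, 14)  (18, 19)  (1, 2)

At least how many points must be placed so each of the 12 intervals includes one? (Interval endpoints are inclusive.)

5

By right end: [1,2]  [1,4]  [5,6]  [7,8]  [6,11]  [7,12]  [6,13]  [12,14]  [9,15]  [11,16]  [16,18]  [18,19]
[1,2] uncovered → point at 2; [5,6] uncovered → point at 6; [7,8] uncovered → point at 8; [12,14] uncovered → point at 14; [16,18] uncovered → point at 18.
Points: 2, 6, 8, 14, 18 (5 total).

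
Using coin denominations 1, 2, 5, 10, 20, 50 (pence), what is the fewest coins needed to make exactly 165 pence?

Greedy: take as many of the largest coin as possible, then repeat with the remainder.
165 − 3×50→15 − 1×10→5 − 1×5→0
Total coins = 3 + 1 + 1 = 5

5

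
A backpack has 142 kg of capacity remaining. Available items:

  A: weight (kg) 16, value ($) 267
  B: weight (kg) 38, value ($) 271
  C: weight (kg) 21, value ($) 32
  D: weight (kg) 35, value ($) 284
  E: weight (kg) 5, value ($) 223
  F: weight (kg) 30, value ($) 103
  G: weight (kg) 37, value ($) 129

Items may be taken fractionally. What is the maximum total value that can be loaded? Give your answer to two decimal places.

1211.77

Greedy by value/weight ratio, highest first.
Ratios (sorted): E 44.60, A 16.69, D 8.11, B 7.13, G 3.49, F 3.43, C 1.52
take E (5 @ 223); take A (16 @ 267); take D (35 @ 284); take B (38 @ 271); take G (37 @ 129); take 11/30 of F → 37.77. Capacity used 142/142.
Total value = 1211.77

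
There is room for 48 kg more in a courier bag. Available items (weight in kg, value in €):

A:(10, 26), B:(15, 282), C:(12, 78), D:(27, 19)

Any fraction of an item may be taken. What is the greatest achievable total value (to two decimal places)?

393.74

Greedy by value/weight ratio, highest first.
Ratios (sorted): B 18.80, C 6.50, A 2.60, D 0.70
take B (15 @ 282); take C (12 @ 78); take A (10 @ 26); take 11/27 of D → 7.74. Capacity used 48/48.
Total value = 393.74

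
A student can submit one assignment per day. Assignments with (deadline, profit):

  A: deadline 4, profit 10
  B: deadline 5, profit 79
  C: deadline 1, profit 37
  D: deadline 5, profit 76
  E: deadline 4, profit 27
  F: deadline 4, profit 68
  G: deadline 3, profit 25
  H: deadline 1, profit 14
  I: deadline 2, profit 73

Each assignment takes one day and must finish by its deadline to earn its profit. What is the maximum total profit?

333

Sort by profit descending; place each in the latest free slot ≤ its deadline.
By profit: B(d5,79), D(d5,76), I(d2,73), F(d4,68), C(d1,37), E(d4,27), G(d3,25), H(d1,14), A(d4,10)
B→slot 5; D→slot 4; I→slot 2; F→slot 3; C→slot 1; E skipped; G skipped; H skipped; A skipped.
Profit = 37 + 73 + 68 + 76 + 79 = 333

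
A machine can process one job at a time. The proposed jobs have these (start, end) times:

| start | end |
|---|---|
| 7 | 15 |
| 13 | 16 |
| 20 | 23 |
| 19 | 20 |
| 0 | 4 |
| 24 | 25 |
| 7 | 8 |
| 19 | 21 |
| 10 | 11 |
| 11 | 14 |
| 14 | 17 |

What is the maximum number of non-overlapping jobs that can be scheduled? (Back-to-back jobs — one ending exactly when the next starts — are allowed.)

Greedy by earliest finish: after sorting by end time, pick each interval compatible with the last pick.
By end time: (0,4), (7,8), (10,11), (11,14), (7,15), (13,16), (14,17), (19,20), (19,21), (20,23), (24,25).
Pick (0,4); next start ≥ 4 → (7,8); next start ≥ 8 → (10,11); next start ≥ 11 → (11,14); next start ≥ 14 → (14,17); next start ≥ 17 → (19,20); next start ≥ 20 → (20,23); next start ≥ 23 → (24,25).
Selected 8 jobs.

8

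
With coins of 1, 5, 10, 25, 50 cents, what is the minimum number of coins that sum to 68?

68 − 1×50→18 − 1×10→8 − 1×5→3 − 3×1→0
Total coins = 1 + 1 + 1 + 3 = 6

6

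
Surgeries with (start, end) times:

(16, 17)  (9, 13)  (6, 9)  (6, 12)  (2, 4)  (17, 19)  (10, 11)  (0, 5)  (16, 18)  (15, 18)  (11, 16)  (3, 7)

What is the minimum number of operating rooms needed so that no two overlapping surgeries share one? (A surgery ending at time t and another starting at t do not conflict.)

Count concurrent intervals with a sweep; the peak is the room count.
Events (time:±→running): 0:+→1 2:+→2 3:+→3 … peak 3.

3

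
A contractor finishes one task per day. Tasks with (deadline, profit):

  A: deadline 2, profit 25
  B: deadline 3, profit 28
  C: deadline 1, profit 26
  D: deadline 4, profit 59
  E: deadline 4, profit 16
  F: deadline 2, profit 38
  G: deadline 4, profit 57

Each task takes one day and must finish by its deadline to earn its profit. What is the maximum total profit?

182

By profit: D(d4,59), G(d4,57), F(d2,38), B(d3,28), C(d1,26), A(d2,25), E(d4,16)
D→slot 4; G→slot 3; F→slot 2; B→slot 1; C skipped; A skipped; E skipped.
Profit = 28 + 38 + 57 + 59 = 182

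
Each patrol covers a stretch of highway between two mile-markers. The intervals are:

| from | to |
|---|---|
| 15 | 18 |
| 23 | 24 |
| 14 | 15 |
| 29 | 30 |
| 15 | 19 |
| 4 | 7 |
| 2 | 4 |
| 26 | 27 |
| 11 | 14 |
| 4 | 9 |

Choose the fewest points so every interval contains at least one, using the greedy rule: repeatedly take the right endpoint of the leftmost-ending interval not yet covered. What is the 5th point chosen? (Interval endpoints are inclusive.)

27

Process intervals by earliest right end; each time one isn't hit yet, stab at its right endpoint.
By right end: [2,4]  [4,7]  [4,9]  [11,14]  [14,15]  [15,18]  [15,19]  [23,24]  [26,27]  [29,30]
[2,4] uncovered → point at 4; [11,14] uncovered → point at 14; [15,18] uncovered → point at 18; [23,24] uncovered → point at 24; [26,27] uncovered → point at 27; [29,30] uncovered → point at 30.
Points: 4, 14, 18, 24, 27, 30 (6 total).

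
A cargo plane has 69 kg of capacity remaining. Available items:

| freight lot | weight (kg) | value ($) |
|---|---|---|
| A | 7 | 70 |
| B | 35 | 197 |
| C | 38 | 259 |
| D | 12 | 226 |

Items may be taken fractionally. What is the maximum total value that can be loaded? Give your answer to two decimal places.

Sort by value per unit weight and fill in that order.
Ratios (sorted): D 18.83, A 10.00, C 6.82, B 5.63
take D (12 @ 226); take A (7 @ 70); take C (38 @ 259); take 12/35 of B → 67.54. Capacity used 69/69.
Total value = 622.54

622.54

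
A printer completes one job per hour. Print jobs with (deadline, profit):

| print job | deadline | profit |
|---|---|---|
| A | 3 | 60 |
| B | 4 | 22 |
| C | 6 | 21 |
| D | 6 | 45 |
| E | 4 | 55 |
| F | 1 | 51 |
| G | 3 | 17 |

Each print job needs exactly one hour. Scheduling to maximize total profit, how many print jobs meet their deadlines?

6

Take jobs in profit order; each goes to the latest open slot no later than its deadline.
Profit order: A=60 E=55 F=51 D=45 B=22 C=21 G=17
Assign: A→slot 3, E→slot 4, F→slot 1, D→slot 6, B→slot 2, C→slot 5, G skipped.
Slots: [1:F] [2:B] [3:A] [4:E] [5:C] [6:D]
6 of 7 scheduled.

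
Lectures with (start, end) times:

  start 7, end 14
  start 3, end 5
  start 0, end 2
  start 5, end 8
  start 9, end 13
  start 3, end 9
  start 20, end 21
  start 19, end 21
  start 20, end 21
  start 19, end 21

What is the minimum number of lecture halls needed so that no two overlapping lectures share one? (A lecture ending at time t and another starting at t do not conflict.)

4

Count concurrent intervals with a sweep; the peak is the room count.
Events (time:±→running): 0:+→1 2:-→0 3:+→1 3:+→2 5:-→1 5:+→2 7:+→3 8:-→2 9:-→1 9:+→2 13:-→1 14:-→0 19:+→1 19:+→2 20:+→3 20:+→4 … peak 4.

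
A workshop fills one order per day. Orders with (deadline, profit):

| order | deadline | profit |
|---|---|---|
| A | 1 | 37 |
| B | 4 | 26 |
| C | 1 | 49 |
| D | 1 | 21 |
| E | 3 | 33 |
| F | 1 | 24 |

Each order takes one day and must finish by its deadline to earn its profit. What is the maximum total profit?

108

Profit order: C=49 A=37 E=33 B=26 F=24 D=21
Assign: C→slot 1, A skipped, E→slot 3, B→slot 4, F skipped, D skipped.
Slots: [1:C] [3:E] [4:B]
Profit = 49 + 33 + 26 = 108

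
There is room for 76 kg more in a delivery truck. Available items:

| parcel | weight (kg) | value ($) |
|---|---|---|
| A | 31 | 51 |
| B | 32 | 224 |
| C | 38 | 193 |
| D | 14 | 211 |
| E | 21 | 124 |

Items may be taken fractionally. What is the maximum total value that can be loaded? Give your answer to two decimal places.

Sort by value per unit weight and fill in that order.
Order: D (211/14=15.07) > B (224/32=7.00) > E (124/21=5.90) > C (193/38=5.08) > A (51/31=1.65)
Fill: take D (14 @ 211) → take B (32 @ 224) → take E (21 @ 124) → take 9/38 of C → 45.71; 76/76 used.
Total value = 604.71

604.71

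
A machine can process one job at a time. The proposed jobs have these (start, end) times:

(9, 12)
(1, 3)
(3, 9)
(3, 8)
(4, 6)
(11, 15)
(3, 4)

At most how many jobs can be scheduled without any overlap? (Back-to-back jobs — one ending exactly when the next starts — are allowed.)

Greedy by earliest finish: after sorting by end time, pick each interval compatible with the last pick.
By end time: (1,3), (3,4), (4,6), (3,8), (3,9), (9,12), (11,15).
Pick (1,3); next start ≥ 3 → (3,4); next start ≥ 4 → (4,6); next start ≥ 6 → (9,12).
Selected 4 jobs.

4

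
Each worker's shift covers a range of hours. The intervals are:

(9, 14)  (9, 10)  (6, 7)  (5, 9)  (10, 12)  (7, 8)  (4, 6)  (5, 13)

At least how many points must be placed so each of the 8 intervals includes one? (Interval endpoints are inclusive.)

Sort by right endpoint; whenever an interval is uncovered, place a point at its right end.
Sorted: [4,6] [6,7] [7,8] [5,9] [9,10] [10,12] [5,13] [9,14]
{[4,6],[6,7]} hit by 6; {[7,8],[5,9]} hit by 8; {[9,10],[10,12],[5,13],[9,14]} hit by 10.
Points: 6, 8, 10 (3 total).

3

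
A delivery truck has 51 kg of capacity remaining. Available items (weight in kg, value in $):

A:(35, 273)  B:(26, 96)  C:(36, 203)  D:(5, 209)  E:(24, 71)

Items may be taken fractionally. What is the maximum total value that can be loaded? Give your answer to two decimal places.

Sort by value per unit weight and fill in that order.
Ratios (sorted): D 41.80, A 7.80, C 5.64, B 3.69, E 2.96
take D (5 @ 209); take A (35 @ 273); take 11/36 of C → 62.03. Capacity used 51/51.
Total value = 544.03

544.03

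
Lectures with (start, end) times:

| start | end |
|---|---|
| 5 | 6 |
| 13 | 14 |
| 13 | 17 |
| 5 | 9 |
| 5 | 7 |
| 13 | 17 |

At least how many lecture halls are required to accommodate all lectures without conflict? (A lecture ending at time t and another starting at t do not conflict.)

Count concurrent intervals with a sweep; the peak is the room count.
starts: [5, 5, 5, 13, 13, 13]
ends:   [6, 7, 9, 14, 17, 17]
s5→1 s5→2 s5→3  — peak 3.

3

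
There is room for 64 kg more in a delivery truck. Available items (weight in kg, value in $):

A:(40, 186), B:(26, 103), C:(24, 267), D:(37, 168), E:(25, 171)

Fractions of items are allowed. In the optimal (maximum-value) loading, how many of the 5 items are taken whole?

2

Greedy by value/weight ratio, highest first.
Ratios (sorted): C 11.12, E 6.84, A 4.65, D 4.54, B 3.96
take C (24 @ 267); take E (25 @ 171); take 15/40 of A → 69.75. Capacity used 64/64.
2 item(s) taken whole; one partial (take 15/40 of A).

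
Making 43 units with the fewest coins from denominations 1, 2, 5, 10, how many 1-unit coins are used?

Use the largest denomination that fits, subtract, and repeat.
43 − 4×10→3 − 1×2→1 − 1×1→0
Count of 1: 1

1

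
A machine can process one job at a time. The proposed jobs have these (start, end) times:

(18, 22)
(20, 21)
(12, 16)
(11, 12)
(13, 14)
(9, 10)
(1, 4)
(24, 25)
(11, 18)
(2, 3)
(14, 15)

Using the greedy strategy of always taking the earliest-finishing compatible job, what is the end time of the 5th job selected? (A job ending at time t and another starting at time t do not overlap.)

Order by finish time; keep every interval that doesn't clash with the previous kept one.
By end time: (2,3), (1,4), (9,10), (11,12), (13,14), (14,15), (12,16), (11,18), (20,21), (18,22), (24,25).
Pick (2,3); next start ≥ 3 → (9,10); next start ≥ 10 → (11,12); next start ≥ 12 → (13,14); next start ≥ 14 → (14,15); next start ≥ 15 → (20,21); next start ≥ 21 → (24,25).
Selected: (2,3) (9,10) (11,12) (13,14) (14,15) (20,21) (24,25)

15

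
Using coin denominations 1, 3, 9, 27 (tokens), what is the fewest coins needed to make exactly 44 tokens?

6

Greedy: take as many of the largest coin as possible, then repeat with the remainder.
44 − 1×27→17 − 1×9→8 − 2×3→2 − 2×1→0
Total coins = 1 + 1 + 2 + 2 = 6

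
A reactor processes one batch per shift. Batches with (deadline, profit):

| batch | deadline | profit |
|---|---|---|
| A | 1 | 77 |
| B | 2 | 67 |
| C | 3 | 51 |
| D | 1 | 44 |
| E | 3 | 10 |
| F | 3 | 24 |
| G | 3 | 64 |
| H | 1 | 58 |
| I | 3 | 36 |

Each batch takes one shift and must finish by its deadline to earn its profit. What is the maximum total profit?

Sort by profit descending; place each in the latest free slot ≤ its deadline.
By profit: A(d1,77), B(d2,67), G(d3,64), H(d1,58), C(d3,51), D(d1,44), I(d3,36), F(d3,24), E(d3,10)
A→slot 1; B→slot 2; G→slot 3; H skipped; C skipped; D skipped; I skipped; F skipped; E skipped.
Profit = 77 + 67 + 64 = 208

208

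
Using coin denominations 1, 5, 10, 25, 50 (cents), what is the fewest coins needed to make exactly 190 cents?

190 − 3×50→40 − 1×25→15 − 1×10→5 − 1×5→0
Total coins = 3 + 1 + 1 + 1 = 6

6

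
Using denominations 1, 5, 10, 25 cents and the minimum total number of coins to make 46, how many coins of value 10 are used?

2

46 − 1×25→21 − 2×10→1 − 1×1→0
Count of 10: 2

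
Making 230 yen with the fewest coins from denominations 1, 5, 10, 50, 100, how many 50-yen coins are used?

Use the largest denomination that fits, subtract, and repeat.
230 − 2×100→30 − 3×10→0
Count of 50: 0

0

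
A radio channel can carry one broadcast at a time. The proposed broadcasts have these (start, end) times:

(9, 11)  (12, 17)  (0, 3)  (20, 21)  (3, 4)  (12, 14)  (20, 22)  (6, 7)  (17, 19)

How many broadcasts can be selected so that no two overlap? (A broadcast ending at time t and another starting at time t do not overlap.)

7

Order by finish time; keep every interval that doesn't clash with the previous kept one.
By end time: (0,3), (3,4), (6,7), (9,11), (12,14), (12,17), (17,19), (20,21), (20,22).
Pick (0,3); next start ≥ 3 → (3,4); next start ≥ 4 → (6,7); next start ≥ 7 → (9,11); next start ≥ 11 → (12,14); next start ≥ 14 → (17,19); next start ≥ 19 → (20,21).
Selected 7 broadcasts.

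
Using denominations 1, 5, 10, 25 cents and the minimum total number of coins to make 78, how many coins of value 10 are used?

0

78 = 3×25 + 3×1
Count of 10: 0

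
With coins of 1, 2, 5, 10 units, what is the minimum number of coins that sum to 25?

3

25 − 2×10→5 − 1×5→0
Total coins = 2 + 1 = 3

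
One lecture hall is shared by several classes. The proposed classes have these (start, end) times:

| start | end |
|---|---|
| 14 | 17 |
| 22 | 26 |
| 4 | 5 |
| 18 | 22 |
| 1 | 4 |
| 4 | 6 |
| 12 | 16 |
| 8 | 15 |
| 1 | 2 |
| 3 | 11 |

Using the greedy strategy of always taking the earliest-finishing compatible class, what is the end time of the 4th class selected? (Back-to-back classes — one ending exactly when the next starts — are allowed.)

Sorted by end: (1,2)  (1,4)  (4,5)  (4,6)  (3,11)  (8,15)  (12,16)  (14,17)  (18,22)  (22,26)
take (1,2); skip (1,4); take (4,5); skip (4,6); skip (3,11); take (8,15); skip (12,16); skip (14,17); take (18,22); take (22,26).
Selected: (1,2) (4,5) (8,15) (18,22) (22,26)

22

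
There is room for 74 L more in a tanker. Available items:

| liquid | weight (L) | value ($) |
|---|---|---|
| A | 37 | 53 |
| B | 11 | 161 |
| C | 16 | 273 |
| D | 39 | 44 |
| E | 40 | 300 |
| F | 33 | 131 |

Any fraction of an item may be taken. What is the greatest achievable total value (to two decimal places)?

Sort by value per unit weight and fill in that order.
Order: C (273/16=17.06) > B (161/11=14.64) > E (300/40=7.50) > F (131/33=3.97) > A (53/37=1.43) > D (44/39=1.13)
Fill: take C (16 @ 273) → take B (11 @ 161) → take E (40 @ 300) → take 7/33 of F → 27.79; 74/74 used.
Total value = 761.79

761.79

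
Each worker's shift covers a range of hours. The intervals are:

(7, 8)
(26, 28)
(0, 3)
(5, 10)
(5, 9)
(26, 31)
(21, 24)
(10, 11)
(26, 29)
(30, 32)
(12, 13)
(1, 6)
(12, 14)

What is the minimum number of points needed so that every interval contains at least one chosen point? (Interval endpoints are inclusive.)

Sort by right endpoint; whenever an interval is uncovered, place a point at its right end.
Sorted: [0,3] [1,6] [7,8] [5,9] [5,10] [10,11] [12,13] [12,14] [21,24] [26,28] [26,29] [26,31] [30,32]
{[0,3],[1,6]} hit by 3; {[7,8],[5,9],[5,10]} hit by 8; {[10,11]} hit by 11; {[12,13],[12,14]} hit by 13; {[21,24]} hit by 24; {[26,28],[26,29],[26,31]} hit by 28; {[30,32]} hit by 32.
Points: 3, 8, 11, 13, 24, 28, 32 (7 total).

7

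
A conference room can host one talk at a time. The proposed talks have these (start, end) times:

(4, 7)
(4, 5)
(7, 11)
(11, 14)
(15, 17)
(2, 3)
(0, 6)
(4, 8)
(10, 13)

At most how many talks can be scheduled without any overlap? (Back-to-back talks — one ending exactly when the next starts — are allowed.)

Sort by end time and greedily take each interval whose start is ≥ the last chosen end.
By end time: (2,3), (4,5), (0,6), (4,7), (4,8), (7,11), (10,13), (11,14), (15,17).
Pick (2,3); next start ≥ 3 → (4,5); next start ≥ 5 → (7,11); next start ≥ 11 → (11,14); next start ≥ 14 → (15,17).
Selected 5 talks.

5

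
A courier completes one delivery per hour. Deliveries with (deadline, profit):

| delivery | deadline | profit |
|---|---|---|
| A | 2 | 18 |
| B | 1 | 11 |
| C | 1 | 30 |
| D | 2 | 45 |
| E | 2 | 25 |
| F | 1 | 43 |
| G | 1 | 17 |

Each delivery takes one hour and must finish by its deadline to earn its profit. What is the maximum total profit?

Take jobs in profit order; each goes to the latest open slot no later than its deadline.
By profit: D(d2,45), F(d1,43), C(d1,30), E(d2,25), A(d2,18), G(d1,17), B(d1,11)
D→slot 2; F→slot 1; C skipped; E skipped; A skipped; G skipped; B skipped.
Profit = 43 + 45 = 88

88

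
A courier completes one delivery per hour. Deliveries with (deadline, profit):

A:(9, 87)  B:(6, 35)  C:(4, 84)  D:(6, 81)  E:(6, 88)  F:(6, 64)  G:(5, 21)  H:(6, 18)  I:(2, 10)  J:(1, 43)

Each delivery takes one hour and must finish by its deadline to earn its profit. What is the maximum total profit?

482

By profit: E(d6,88), A(d9,87), C(d4,84), D(d6,81), F(d6,64), J(d1,43), B(d6,35), G(d5,21), H(d6,18), I(d2,10)
E→slot 6; A→slot 9; C→slot 4; D→slot 5; F→slot 3; J→slot 1; B→slot 2; G skipped; H skipped; I skipped.
Profit = 43 + 35 + 64 + 84 + 81 + 88 + 87 = 482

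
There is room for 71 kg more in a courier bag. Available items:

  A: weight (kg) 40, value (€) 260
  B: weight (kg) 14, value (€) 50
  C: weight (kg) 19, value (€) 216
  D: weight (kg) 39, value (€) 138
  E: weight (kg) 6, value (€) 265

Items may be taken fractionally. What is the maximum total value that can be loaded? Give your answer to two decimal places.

Greedy by value/weight ratio, highest first.
Ratios (sorted): E 44.17, C 11.37, A 6.50, B 3.57, D 3.54
take E (6 @ 265); take C (19 @ 216); take A (40 @ 260); take 6/14 of B → 21.43. Capacity used 71/71.
Total value = 762.43

762.43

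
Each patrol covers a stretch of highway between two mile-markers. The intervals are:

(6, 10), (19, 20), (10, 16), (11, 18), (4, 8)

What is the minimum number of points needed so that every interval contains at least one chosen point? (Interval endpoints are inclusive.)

Sort by right endpoint; whenever an interval is uncovered, place a point at its right end.
Sorted: [4,8] [6,10] [10,16] [11,18] [19,20]
{[4,8],[6,10]} hit by 8; {[10,16],[11,18]} hit by 16; {[19,20]} hit by 20.
Points: 8, 16, 20 (3 total).

3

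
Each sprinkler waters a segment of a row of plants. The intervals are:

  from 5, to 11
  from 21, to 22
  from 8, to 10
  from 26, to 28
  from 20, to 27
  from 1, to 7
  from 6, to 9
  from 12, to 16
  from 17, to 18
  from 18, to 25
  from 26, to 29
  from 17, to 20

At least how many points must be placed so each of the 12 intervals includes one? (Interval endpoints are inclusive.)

Sorted: [1,7] [6,9] [8,10] [5,11] [12,16] [17,18] [17,20] [21,22] [18,25] [20,27] [26,28] [26,29]
{[1,7],[6,9]} hit by 7; {[8,10],[5,11]} hit by 10; {[12,16]} hit by 16; {[17,18],[17,20]} hit by 18; {[21,22],[18,25],[20,27]} hit by 22; {[26,28],[26,29]} hit by 28.
Points: 7, 10, 16, 18, 22, 28 (6 total).

6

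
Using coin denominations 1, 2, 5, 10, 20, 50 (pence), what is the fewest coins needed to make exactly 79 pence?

5

Greedy: take as many of the largest coin as possible, then repeat with the remainder.
79 − 1×50→29 − 1×20→9 − 1×5→4 − 2×2→0
Total coins = 1 + 1 + 1 + 2 = 5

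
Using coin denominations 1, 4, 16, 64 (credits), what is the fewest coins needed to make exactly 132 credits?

Greedy: take as many of the largest coin as possible, then repeat with the remainder.
132 − 2×64→4 − 1×4→0
Total coins = 2 + 1 = 3

3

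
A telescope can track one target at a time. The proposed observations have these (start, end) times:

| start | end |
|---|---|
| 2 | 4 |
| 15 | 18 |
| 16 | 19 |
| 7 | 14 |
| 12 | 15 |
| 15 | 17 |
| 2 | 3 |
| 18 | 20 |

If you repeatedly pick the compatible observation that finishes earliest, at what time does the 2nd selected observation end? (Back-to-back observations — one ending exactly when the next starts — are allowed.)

14

Order by finish time; keep every interval that doesn't clash with the previous kept one.
By end time: (2,3), (2,4), (7,14), (12,15), (15,17), (15,18), (16,19), (18,20).
Pick (2,3); next start ≥ 3 → (7,14); next start ≥ 14 → (15,17); next start ≥ 17 → (18,20).
Selected: (2,3) (7,14) (15,17) (18,20)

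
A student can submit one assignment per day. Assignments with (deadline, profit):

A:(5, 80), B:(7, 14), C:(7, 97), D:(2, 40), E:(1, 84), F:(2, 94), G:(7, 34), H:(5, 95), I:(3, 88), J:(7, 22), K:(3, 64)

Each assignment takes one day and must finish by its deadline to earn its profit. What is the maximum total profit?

572

Sort by profit descending; place each in the latest free slot ≤ its deadline.
By profit: C(d7,97), H(d5,95), F(d2,94), I(d3,88), E(d1,84), A(d5,80), K(d3,64), D(d2,40), G(d7,34), J(d7,22), B(d7,14)
C→slot 7; H→slot 5; F→slot 2; I→slot 3; E→slot 1; A→slot 4; K skipped; D skipped; G→slot 6; J skipped; B skipped.
Profit = 84 + 94 + 88 + 80 + 95 + 34 + 97 = 572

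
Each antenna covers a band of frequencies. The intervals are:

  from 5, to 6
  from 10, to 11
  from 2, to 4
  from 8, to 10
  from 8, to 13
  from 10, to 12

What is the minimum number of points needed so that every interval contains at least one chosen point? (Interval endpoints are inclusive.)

3

Process intervals by earliest right end; each time one isn't hit yet, stab at its right endpoint.
By right end: [2,4]  [5,6]  [8,10]  [10,11]  [10,12]  [8,13]
[2,4] uncovered → point at 4; [5,6] uncovered → point at 6; [8,10] uncovered → point at 10.
Points: 4, 6, 10 (3 total).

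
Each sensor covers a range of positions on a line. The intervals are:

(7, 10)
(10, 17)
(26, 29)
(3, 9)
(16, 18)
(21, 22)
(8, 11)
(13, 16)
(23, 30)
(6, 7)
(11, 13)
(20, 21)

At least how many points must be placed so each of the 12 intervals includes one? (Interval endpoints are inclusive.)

5

Sorted: [6,7] [3,9] [7,10] [8,11] [11,13] [13,16] [10,17] [16,18] [20,21] [21,22] [26,29] [23,30]
{[6,7],[3,9],[7,10]} hit by 7; {[8,11],[11,13]} hit by 11; {[13,16],[10,17],[16,18]} hit by 16; {[20,21],[21,22]} hit by 21; {[26,29],[23,30]} hit by 29.
Points: 7, 11, 16, 21, 29 (5 total).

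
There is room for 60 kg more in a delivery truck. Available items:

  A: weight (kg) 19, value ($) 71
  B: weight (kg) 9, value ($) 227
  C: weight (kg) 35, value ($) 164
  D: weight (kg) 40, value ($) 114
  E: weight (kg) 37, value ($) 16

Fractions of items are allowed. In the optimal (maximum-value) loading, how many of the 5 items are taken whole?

Greedy by value/weight ratio, highest first.
Order: B (227/9=25.22) > C (164/35=4.69) > A (71/19=3.74) > D (114/40=2.85) > E (16/37=0.43)
Fill: take B (9 @ 227) → take C (35 @ 164) → take 16/19 of A → 59.79; 60/60 used.
2 item(s) taken whole; one partial (take 16/19 of A).

2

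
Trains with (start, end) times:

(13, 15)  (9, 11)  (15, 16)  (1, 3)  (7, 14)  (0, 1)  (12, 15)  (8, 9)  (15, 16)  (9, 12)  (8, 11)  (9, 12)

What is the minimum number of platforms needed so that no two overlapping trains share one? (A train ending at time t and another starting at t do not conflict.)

Count concurrent intervals with a sweep; the peak is the room count.
starts: [0, 1, 7, 8, 8, 9, 9, 9, 12, 13, 15, 15]
ends:   [1, 3, 9, 11, 11, 12, 12, 14, 15, 15, 16, 16]
s0→1 e1→0 s1→1 e3→0 s7→1 s8→2 s8→3 e9→2 s9→3 s9→4 s9→5  — peak 5.

5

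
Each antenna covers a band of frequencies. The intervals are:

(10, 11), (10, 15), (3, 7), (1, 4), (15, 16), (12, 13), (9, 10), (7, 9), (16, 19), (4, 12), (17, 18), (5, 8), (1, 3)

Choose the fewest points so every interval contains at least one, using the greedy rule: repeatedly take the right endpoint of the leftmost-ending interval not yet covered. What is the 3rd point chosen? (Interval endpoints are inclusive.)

Sorted: [1,3] [1,4] [3,7] [5,8] [7,9] [9,10] [10,11] [4,12] [12,13] [10,15] [15,16] [17,18] [16,19]
{[1,3],[1,4],[3,7]} hit by 3; {[5,8],[7,9]} hit by 8; {[9,10],[10,11],[4,12]} hit by 10; {[12,13],[10,15]} hit by 13; {[15,16]} hit by 16; {[17,18],[16,19]} hit by 18.
Points: 3, 8, 10, 13, 16, 18 (6 total).

10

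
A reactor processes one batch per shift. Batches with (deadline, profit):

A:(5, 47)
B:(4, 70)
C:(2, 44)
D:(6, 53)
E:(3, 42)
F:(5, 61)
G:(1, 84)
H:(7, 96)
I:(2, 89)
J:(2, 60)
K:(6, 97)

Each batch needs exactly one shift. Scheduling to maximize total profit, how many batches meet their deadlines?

7

Take jobs in profit order; each goes to the latest open slot no later than its deadline.
Profit order: K=97 H=96 I=89 G=84 B=70 F=61 J=60 D=53 A=47 C=44 E=42
Assign: K→slot 6, H→slot 7, I→slot 2, G→slot 1, B→slot 4, F→slot 5, J skipped, D→slot 3, A skipped, C skipped, E skipped.
Slots: [1:G] [2:I] [3:D] [4:B] [5:F] [6:K] [7:H]
7 of 11 scheduled.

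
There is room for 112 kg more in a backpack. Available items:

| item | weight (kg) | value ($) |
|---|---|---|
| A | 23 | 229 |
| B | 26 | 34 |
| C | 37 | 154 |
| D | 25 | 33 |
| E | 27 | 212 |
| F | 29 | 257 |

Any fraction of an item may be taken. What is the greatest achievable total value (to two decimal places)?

835.35

Ratios (sorted): A 9.96, F 8.86, E 7.85, C 4.16, D 1.32, B 1.31
take A (23 @ 229); take F (29 @ 257); take E (27 @ 212); take 33/37 of C → 137.35. Capacity used 112/112.
Total value = 835.35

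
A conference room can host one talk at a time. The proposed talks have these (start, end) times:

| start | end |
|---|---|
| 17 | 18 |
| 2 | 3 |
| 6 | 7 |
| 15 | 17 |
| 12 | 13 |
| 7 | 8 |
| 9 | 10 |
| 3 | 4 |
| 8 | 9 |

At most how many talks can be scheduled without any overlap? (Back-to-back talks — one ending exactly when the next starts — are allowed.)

Greedy by earliest finish: after sorting by end time, pick each interval compatible with the last pick.
By end time: (2,3), (3,4), (6,7), (7,8), (8,9), (9,10), (12,13), (15,17), (17,18).
Pick (2,3); next start ≥ 3 → (3,4); next start ≥ 4 → (6,7); next start ≥ 7 → (7,8); next start ≥ 8 → (8,9); next start ≥ 9 → (9,10); next start ≥ 10 → (12,13); next start ≥ 13 → (15,17); next start ≥ 17 → (17,18).
Selected 9 talks.

9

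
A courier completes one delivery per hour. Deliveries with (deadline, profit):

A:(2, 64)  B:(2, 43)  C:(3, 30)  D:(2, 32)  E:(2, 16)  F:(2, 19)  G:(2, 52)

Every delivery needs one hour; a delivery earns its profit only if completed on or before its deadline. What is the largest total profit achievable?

146

By profit: A(d2,64), G(d2,52), B(d2,43), D(d2,32), C(d3,30), F(d2,19), E(d2,16)
A→slot 2; G→slot 1; B skipped; D skipped; C→slot 3; F skipped; E skipped.
Profit = 52 + 64 + 30 = 146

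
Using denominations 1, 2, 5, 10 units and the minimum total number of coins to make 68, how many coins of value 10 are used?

6

Greedy: take as many of the largest coin as possible, then repeat with the remainder.
68 − 6×10→8 − 1×5→3 − 1×2→1 − 1×1→0
Count of 10: 6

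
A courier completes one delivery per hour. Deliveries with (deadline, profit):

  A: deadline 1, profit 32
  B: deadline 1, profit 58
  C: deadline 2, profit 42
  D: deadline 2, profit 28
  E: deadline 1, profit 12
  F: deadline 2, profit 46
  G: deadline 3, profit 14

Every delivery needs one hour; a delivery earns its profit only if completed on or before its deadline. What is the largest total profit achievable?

118

Profit order: B=58 F=46 C=42 A=32 D=28 G=14 E=12
Assign: B→slot 1, F→slot 2, C skipped, A skipped, D skipped, G→slot 3, E skipped.
Slots: [1:B] [2:F] [3:G]
Profit = 58 + 46 + 14 = 118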